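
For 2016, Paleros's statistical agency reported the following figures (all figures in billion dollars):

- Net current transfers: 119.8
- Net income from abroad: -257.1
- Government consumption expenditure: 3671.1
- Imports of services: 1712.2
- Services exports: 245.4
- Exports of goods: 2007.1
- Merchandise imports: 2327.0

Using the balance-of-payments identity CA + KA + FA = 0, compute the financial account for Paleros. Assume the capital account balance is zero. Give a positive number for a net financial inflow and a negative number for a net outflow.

1924.0

Goods balance = 2007.1 - 2327.0 = -319.9
Services balance = 245.4 - 1712.2 = -1466.8
Trade balance (goods + services) = -319.9 + (-1466.8) = -1786.7
Net primary income = -257.1
Net secondary income = 119.8
Current account = -1786.7 + (-257.1) + 119.8 = -1924.0
Financial account = -(-1924.0) = 1924.0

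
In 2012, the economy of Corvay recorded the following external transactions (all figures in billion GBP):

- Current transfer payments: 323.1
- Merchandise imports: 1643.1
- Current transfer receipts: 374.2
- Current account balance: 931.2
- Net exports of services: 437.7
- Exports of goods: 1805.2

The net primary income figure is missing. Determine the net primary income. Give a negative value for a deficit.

Current account = goods balance + services balance + net primary income + net secondary income
Sum of the known components = 650.9
Net primary income = CA - (known components) = 931.2 - 650.9 = 280.3

280.3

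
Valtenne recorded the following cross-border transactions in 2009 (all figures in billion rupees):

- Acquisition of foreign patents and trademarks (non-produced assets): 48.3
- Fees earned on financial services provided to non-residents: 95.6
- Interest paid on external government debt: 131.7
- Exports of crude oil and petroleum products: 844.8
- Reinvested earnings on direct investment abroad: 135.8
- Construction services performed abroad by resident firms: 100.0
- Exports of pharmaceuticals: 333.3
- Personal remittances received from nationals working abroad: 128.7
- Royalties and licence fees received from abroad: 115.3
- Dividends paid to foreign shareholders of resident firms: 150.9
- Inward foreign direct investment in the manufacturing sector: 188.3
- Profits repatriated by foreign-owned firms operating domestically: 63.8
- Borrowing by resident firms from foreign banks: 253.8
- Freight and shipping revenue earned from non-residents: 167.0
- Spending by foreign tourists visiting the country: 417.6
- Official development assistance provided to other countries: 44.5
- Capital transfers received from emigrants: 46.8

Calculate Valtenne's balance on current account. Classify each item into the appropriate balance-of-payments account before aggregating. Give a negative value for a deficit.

1947.2

Goods: 333.3 + 844.8 = 1178.1
Services: 167.0 + 115.3 + 100.0 + 95.6 + 417.6 = 895.5
Primary income: -150.9 - 63.8 + 135.8 - 131.7 = -210.6
Secondary income: 128.7 - 44.5 = 84.2
Current account = 1178.1 + 895.5 + (-210.6) + 84.2 = 1947.2
(Excluded from the current account — capital account: acquisition of foreign patents and trademarks (non-produced assets) 48.3, capital transfers received from emigrants 46.8; financial account: inward foreign direct investment in the manufacturing sector 188.3, borrowing by resident firms from foreign banks 253.8.)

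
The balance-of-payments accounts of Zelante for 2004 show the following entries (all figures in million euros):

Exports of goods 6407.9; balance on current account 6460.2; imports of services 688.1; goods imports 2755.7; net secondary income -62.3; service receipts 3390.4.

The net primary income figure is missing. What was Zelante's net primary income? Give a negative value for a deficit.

168.0

Current account = goods balance + services balance + net primary income + net secondary income
Sum of the known components = 6292.2
Net primary income = CA - (known components) = 6460.2 - 6292.2 = 168.0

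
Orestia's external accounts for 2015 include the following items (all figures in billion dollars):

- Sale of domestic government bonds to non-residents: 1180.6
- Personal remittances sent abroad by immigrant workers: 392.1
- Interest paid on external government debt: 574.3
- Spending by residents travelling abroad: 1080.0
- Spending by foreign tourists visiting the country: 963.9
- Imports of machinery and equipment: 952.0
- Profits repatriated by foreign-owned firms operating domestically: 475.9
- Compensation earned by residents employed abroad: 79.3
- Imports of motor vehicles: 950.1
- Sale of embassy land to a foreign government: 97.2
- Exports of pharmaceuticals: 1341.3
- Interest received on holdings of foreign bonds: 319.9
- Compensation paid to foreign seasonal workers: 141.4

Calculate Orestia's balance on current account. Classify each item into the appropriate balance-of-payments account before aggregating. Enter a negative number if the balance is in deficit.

-1861.4

Goods: 1341.3 - 952.0 - 950.1 = -560.8
Services: -1080.0 + 963.9 = -116.1
Primary income: -574.3 + 79.3 - 141.4 - 475.9 + 319.9 = -792.4
Secondary income: -392.1
Current account = (-560.8) + (-116.1) + (-792.4) + (-392.1) = -1861.4
(Excluded from the current account — financial account: sale of domestic government bonds to non-residents 1180.6; capital account: sale of embassy land to a foreign government 97.2.)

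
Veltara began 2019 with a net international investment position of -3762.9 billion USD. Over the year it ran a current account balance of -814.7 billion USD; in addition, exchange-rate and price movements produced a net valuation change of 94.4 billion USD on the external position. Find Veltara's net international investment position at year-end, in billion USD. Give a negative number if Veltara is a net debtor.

-4483.2

Change in NIIP = current account + net valuation change = -814.7 + 94.4 = -720.3
End-of-year NIIP = -3762.9 + (-720.3) = -4483.2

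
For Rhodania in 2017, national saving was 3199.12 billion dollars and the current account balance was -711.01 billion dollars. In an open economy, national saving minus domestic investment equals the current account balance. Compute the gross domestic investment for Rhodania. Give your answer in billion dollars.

S - I = CA (net lending to the rest of the world).
I = S - CA = 3199.12 - (-711.01) = 3910.13

3910.13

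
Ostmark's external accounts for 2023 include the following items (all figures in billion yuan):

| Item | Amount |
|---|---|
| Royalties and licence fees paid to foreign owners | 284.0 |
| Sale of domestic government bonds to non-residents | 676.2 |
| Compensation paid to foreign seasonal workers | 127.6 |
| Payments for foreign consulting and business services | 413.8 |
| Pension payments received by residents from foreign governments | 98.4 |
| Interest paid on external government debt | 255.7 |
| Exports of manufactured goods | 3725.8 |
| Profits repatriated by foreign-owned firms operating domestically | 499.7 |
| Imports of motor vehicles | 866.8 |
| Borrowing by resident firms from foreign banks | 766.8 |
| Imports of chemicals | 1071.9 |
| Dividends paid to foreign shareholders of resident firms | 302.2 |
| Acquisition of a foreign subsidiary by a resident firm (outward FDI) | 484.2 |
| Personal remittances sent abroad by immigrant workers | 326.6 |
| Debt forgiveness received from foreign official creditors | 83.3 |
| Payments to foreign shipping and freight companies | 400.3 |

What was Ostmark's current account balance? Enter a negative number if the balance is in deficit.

-724.4

Goods: 3725.8 - 866.8 - 1071.9 = 1787.1
Services: -400.3 - 284.0 - 413.8 = -1098.1
Primary income: -127.6 - 255.7 - 499.7 - 302.2 = -1185.2
Secondary income: -326.6 + 98.4 = -228.2
Current account = 1787.1 + (-1098.1) + (-1185.2) + (-228.2) = -724.4
(Excluded from the current account — financial account: sale of domestic government bonds to non-residents 676.2, borrowing by resident firms from foreign banks 766.8, acquisition of a foreign subsidiary by a resident firm (outward FDI) 484.2; capital account: debt forgiveness received from foreign official creditors 83.3.)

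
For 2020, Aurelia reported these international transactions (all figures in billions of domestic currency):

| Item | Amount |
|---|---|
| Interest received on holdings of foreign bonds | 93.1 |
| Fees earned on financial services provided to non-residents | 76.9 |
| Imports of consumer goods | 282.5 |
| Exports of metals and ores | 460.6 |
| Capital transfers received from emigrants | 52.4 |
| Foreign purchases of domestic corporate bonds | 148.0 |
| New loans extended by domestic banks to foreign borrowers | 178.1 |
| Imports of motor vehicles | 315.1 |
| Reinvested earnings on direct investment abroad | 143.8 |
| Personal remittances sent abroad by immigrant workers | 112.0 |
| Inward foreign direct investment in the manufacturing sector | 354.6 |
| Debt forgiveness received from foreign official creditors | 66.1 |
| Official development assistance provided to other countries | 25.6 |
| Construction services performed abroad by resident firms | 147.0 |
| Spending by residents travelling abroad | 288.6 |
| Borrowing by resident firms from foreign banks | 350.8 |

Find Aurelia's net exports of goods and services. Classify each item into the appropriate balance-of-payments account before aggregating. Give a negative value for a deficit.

-201.7

Goods: -315.1 - 282.5 + 460.6 = -137.0
Services: -288.6 + 76.9 + 147.0 = -64.7
Trade balance = -137.0 + (-64.7) = -201.7
(Excluded from the trade balance — primary income: interest received on holdings of foreign bonds 93.1, reinvested earnings on direct investment abroad 143.8; capital account: capital transfers received from emigrants 52.4, debt forgiveness received from foreign official creditors 66.1; financial account: foreign purchases of domestic corporate bonds 148.0, new loans extended by domestic banks to foreign borrowers 178.1, inward foreign direct investment in the manufacturing sector 354.6, borrowing by resident firms from foreign banks 350.8; secondary income: personal remittances sent abroad by immigrant workers 112.0, official development assistance provided to other countries 25.6.)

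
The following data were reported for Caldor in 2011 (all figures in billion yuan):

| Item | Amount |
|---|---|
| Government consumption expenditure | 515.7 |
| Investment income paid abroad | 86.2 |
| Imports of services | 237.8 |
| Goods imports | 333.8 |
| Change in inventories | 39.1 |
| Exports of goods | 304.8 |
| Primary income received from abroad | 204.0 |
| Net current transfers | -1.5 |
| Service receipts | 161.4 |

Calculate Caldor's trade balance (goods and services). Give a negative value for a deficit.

-105.4

Goods balance = 304.8 - 333.8 = -29.0
Services balance = 161.4 - 237.8 = -76.4
Trade balance (goods + services) = -29.0 + (-76.4) = -105.4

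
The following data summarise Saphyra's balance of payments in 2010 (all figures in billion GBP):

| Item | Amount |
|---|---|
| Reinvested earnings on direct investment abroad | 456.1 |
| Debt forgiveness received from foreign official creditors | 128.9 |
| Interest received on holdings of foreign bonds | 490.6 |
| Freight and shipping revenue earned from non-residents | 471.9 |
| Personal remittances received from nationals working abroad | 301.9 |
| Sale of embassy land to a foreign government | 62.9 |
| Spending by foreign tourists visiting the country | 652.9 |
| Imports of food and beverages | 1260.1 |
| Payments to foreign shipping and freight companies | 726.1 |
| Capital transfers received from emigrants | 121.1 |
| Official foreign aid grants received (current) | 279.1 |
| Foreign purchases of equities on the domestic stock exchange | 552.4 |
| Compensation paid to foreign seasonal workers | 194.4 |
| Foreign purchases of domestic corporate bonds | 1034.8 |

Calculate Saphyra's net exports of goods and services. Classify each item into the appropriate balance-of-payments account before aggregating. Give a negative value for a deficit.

Goods: -1260.1
Services: 652.9 - 726.1 + 471.9 = 398.7
Trade balance = -1260.1 + 398.7 = -861.4
(Excluded from the trade balance — primary income: reinvested earnings on direct investment abroad 456.1, interest received on holdings of foreign bonds 490.6, compensation paid to foreign seasonal workers 194.4; capital account: debt forgiveness received from foreign official creditors 128.9, sale of embassy land to a foreign government 62.9, capital transfers received from emigrants 121.1; secondary income: personal remittances received from nationals working abroad 301.9, official foreign aid grants received (current) 279.1; financial account: foreign purchases of equities on the domestic stock exchange 552.4, foreign purchases of domestic corporate bonds 1034.8.)

-861.4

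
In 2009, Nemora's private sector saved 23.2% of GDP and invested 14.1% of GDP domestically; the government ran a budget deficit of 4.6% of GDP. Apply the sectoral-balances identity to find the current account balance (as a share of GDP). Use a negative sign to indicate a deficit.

4.5

By the sectoral-balances identity, CA = (S_private - I) + (T - G).
Private balance = 23.2 - 14.1 = 9.1
Government balance (T - G) = -4.6
CA = 9.1 + (-4.6) = 4.5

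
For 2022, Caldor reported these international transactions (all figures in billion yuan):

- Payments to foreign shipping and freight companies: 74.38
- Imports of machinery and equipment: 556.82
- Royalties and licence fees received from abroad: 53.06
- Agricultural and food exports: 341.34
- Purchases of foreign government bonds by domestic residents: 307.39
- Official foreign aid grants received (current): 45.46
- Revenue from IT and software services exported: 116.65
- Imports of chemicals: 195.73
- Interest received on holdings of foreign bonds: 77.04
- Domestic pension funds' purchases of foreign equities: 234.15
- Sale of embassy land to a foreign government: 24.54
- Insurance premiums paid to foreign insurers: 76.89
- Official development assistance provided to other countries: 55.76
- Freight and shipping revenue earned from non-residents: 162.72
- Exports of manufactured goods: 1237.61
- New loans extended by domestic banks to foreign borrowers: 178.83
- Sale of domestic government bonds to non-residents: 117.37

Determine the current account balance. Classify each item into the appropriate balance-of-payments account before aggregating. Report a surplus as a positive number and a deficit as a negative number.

1074.30

Goods: 1237.61 - 556.82 + 341.34 - 195.73 = 826.40
Services: 116.65 + 53.06 - 74.38 - 76.89 + 162.72 = 181.16
Primary income: 77.04
Secondary income: 45.46 - 55.76 = -10.30
Current account = 826.40 + 181.16 + 77.04 + (-10.30) = 1074.30
(Excluded from the current account — financial account: purchases of foreign government bonds by domestic residents 307.39, domestic pension funds' purchases of foreign equities 234.15, new loans extended by domestic banks to foreign borrowers 178.83, sale of domestic government bonds to non-residents 117.37; capital account: sale of embassy land to a foreign government 24.54.)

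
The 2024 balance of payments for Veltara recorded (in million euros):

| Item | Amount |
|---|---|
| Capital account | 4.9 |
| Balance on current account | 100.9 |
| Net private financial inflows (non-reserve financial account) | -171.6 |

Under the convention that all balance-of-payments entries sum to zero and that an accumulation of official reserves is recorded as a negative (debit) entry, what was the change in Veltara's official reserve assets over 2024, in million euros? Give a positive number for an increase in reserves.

-65.8

Official reserve transactions balance = -(100.9 + 4.9 + (-171.6)) = 65.8
An accumulation of reserves is recorded as a debit (negative entry), so the change in the stock of reserves is the negative of that balance.
Change in official reserves = -(65.8) = -65.8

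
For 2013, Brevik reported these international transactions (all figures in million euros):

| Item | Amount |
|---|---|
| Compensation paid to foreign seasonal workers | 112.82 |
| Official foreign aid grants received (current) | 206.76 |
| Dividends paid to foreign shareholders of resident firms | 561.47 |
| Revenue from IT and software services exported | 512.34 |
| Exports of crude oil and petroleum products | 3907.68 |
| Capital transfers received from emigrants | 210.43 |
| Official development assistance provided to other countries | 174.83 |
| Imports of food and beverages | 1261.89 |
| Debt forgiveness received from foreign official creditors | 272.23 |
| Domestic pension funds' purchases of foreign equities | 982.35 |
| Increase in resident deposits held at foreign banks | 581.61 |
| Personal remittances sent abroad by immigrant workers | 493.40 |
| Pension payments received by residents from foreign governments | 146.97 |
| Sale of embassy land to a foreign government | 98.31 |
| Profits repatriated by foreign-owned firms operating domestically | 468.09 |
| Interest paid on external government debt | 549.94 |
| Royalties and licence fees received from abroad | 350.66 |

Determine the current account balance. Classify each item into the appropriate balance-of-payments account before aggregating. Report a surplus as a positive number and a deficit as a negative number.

Goods: 3907.68 - 1261.89 = 2645.79
Services: 350.66 + 512.34 = 863.00
Primary income: -561.47 - 112.82 - 468.09 - 549.94 = -1692.32
Secondary income: 206.76 - 174.83 + 146.97 - 493.40 = -314.50
Current account = 2645.79 + 863.00 + (-1692.32) + (-314.50) = 1501.97
(Excluded from the current account — capital account: capital transfers received from emigrants 210.43, debt forgiveness received from foreign official creditors 272.23, sale of embassy land to a foreign government 98.31; financial account: domestic pension funds' purchases of foreign equities 982.35, increase in resident deposits held at foreign banks 581.61.)

1501.97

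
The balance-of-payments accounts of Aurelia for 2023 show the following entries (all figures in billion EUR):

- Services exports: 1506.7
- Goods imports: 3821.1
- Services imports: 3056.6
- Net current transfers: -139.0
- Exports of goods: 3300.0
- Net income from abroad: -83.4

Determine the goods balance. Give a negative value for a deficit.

-521.1

Goods balance = 3300.0 - 3821.1 = -521.1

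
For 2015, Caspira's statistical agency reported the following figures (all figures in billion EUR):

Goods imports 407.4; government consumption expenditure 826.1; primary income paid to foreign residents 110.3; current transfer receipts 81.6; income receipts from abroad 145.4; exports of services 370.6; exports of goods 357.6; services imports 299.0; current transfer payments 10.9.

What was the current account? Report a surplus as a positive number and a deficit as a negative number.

127.6

Goods balance = 357.6 - 407.4 = -49.8
Services balance = 370.6 - 299.0 = 71.6
Trade balance (goods + services) = -49.8 + 71.6 = 21.8
Net primary income = 145.4 - 110.3 = 35.1
Net secondary income = 81.6 - 10.9 = 70.7
Current account = 21.8 + 35.1 + 70.7 = 127.6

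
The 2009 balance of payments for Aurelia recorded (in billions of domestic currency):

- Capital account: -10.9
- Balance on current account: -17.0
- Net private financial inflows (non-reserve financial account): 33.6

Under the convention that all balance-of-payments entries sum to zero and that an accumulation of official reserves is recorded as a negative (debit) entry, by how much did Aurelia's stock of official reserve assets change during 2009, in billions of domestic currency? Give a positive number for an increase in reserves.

Official reserve transactions balance = -((-17.0) + (-10.9) + 33.6) = -5.7
An accumulation of reserves is recorded as a debit (negative entry), so the change in the stock of reserves is the negative of that balance.
Change in official reserves = -(-5.7) = 5.7

5.7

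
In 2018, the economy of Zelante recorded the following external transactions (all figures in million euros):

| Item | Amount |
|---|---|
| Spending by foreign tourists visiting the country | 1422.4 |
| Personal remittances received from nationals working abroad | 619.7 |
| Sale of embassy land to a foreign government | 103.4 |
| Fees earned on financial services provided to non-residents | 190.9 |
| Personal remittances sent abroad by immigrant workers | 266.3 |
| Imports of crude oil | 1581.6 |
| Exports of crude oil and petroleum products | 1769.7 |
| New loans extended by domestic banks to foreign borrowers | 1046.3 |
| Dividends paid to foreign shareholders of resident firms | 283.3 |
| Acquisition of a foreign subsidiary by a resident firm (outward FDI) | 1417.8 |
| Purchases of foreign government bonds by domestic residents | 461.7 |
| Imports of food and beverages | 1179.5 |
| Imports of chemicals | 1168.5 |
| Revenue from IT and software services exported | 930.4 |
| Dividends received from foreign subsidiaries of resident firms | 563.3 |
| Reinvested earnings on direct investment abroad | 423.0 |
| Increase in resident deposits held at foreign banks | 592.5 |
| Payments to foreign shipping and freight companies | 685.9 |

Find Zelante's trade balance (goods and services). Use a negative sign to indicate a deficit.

Goods: 1769.7 - 1581.6 - 1168.5 - 1179.5 = -2159.9
Services: -685.9 + 190.9 + 930.4 + 1422.4 = 1857.8
Trade balance = -2159.9 + 1857.8 = -302.1
(Excluded from the trade balance — secondary income: personal remittances received from nationals working abroad 619.7, personal remittances sent abroad by immigrant workers 266.3; capital account: sale of embassy land to a foreign government 103.4; financial account: new loans extended by domestic banks to foreign borrowers 1046.3, acquisition of a foreign subsidiary by a resident firm (outward FDI) 1417.8, purchases of foreign government bonds by domestic residents 461.7, increase in resident deposits held at foreign banks 592.5; primary income: dividends paid to foreign shareholders of resident firms 283.3, dividends received from foreign subsidiaries of resident firms 563.3, reinvested earnings on direct investment abroad 423.0.)

-302.1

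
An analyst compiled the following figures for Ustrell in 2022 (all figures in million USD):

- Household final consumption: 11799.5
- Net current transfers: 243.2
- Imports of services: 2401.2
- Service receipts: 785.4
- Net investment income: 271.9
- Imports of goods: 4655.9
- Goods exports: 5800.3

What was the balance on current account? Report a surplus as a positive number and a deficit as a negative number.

43.7

Goods balance = 5800.3 - 4655.9 = 1144.4
Services balance = 785.4 - 2401.2 = -1615.8
Trade balance (goods + services) = 1144.4 + (-1615.8) = -471.4
Net primary income = 271.9
Net secondary income = 243.2
Current account = -471.4 + 271.9 + 243.2 = 43.7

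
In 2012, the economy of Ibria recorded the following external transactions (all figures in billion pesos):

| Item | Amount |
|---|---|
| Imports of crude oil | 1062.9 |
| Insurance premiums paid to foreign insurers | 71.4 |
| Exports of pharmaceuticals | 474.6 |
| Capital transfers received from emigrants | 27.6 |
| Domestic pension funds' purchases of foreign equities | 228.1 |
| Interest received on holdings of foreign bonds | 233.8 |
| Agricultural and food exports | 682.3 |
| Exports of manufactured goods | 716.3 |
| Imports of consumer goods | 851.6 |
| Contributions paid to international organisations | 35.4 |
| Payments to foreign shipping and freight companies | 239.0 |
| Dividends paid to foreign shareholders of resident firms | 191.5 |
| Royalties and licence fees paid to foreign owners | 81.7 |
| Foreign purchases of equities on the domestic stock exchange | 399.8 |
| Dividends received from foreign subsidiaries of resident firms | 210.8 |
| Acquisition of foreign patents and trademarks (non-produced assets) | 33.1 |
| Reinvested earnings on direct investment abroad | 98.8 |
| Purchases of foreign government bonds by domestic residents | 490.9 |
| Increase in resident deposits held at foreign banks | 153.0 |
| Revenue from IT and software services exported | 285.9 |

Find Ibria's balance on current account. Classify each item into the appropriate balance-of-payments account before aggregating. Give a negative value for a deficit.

169.0

Goods: -851.6 + 474.6 + 682.3 - 1062.9 + 716.3 = -41.3
Services: -71.4 - 81.7 - 239.0 + 285.9 = -106.2
Primary income: 210.8 - 191.5 + 98.8 + 233.8 = 351.9
Secondary income: -35.4
Current account = (-41.3) + (-106.2) + 351.9 + (-35.4) = 169.0
(Excluded from the current account — capital account: capital transfers received from emigrants 27.6, acquisition of foreign patents and trademarks (non-produced assets) 33.1; financial account: domestic pension funds' purchases of foreign equities 228.1, foreign purchases of equities on the domestic stock exchange 399.8, purchases of foreign government bonds by domestic residents 490.9, increase in resident deposits held at foreign banks 153.0.)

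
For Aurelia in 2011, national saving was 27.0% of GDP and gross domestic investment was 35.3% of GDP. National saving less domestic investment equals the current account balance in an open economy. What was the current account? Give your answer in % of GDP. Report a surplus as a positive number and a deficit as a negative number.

-8.3

CA = S - I = 27.0 - 35.3 = -8.3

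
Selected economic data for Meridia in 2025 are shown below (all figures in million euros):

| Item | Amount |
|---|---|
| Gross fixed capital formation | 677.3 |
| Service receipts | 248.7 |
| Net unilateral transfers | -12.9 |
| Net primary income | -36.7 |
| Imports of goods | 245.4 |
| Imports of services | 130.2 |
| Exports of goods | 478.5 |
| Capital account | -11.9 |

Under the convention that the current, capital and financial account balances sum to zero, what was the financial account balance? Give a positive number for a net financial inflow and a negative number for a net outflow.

-290.1

Goods balance = 478.5 - 245.4 = 233.1
Services balance = 248.7 - 130.2 = 118.5
Trade balance (goods + services) = 233.1 + 118.5 = 351.6
Net primary income = -36.7
Net secondary income = -12.9
Current account = 351.6 + (-36.7) + (-12.9) = 302.0
Financial account = -(302.0 + (-11.9)) = -290.1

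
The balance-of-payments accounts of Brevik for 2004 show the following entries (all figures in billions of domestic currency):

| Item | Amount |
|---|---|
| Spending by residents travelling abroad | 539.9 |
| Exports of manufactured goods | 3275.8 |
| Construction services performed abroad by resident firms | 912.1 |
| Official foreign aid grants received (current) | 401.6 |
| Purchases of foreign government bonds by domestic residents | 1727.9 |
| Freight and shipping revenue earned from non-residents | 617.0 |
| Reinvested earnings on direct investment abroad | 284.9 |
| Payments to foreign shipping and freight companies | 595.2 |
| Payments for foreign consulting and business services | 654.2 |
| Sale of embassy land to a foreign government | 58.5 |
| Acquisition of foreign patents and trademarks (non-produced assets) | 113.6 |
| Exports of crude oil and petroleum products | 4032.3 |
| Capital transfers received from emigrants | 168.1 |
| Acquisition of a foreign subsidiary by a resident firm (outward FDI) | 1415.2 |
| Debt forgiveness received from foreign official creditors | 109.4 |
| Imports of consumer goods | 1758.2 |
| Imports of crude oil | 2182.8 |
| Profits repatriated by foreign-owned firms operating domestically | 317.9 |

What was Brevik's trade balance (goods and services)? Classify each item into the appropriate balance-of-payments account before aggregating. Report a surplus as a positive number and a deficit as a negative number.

3106.9

Goods: -1758.2 - 2182.8 + 4032.3 + 3275.8 = 3367.1
Services: -539.9 - 654.2 + 617.0 - 595.2 + 912.1 = -260.2
Trade balance = 3367.1 + (-260.2) = 3106.9
(Excluded from the trade balance — secondary income: official foreign aid grants received (current) 401.6; financial account: purchases of foreign government bonds by domestic residents 1727.9, acquisition of a foreign subsidiary by a resident firm (outward FDI) 1415.2; primary income: reinvested earnings on direct investment abroad 284.9, profits repatriated by foreign-owned firms operating domestically 317.9; capital account: sale of embassy land to a foreign government 58.5, acquisition of foreign patents and trademarks (non-produced assets) 113.6, capital transfers received from emigrants 168.1, debt forgiveness received from foreign official creditors 109.4.)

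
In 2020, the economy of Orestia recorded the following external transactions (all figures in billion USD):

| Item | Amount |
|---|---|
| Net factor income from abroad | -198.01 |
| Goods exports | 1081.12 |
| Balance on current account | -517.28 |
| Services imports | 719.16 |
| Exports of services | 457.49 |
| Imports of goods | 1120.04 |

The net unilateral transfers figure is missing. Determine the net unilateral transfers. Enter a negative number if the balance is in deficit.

Current account = goods balance + services balance + net primary income + net secondary income
Sum of the known components = -498.60
Net unilateral transfers = CA - (known components) = -517.28 - (-498.60) = -18.68

-18.68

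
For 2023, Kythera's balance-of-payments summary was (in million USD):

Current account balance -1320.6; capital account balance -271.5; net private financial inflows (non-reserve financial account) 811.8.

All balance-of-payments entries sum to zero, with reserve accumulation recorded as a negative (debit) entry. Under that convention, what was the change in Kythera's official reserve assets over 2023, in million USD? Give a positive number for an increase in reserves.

-780.3

Official reserve transactions balance = -((-1320.6) + (-271.5) + 811.8) = 780.3
An accumulation of reserves is recorded as a debit (negative entry), so the change in the stock of reserves is the negative of that balance.
Change in official reserves = -(780.3) = -780.3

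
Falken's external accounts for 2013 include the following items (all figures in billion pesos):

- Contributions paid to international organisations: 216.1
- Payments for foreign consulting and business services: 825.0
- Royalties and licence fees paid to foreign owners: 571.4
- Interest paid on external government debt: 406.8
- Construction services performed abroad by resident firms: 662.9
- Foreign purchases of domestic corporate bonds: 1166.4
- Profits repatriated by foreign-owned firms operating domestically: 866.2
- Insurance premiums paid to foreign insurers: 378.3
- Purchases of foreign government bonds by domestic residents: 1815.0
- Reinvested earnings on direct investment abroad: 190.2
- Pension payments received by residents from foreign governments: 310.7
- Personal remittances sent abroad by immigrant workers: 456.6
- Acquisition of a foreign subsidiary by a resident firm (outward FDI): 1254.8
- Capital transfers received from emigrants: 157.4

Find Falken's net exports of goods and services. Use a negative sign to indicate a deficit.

-1111.8

Services: -825.0 + 662.9 - 378.3 - 571.4 = -1111.8
Trade balance = 0.0 + (-1111.8) = -1111.8
(Excluded from the trade balance — secondary income: contributions paid to international organisations 216.1, pension payments received by residents from foreign governments 310.7, personal remittances sent abroad by immigrant workers 456.6; primary income: interest paid on external government debt 406.8, profits repatriated by foreign-owned firms operating domestically 866.2, reinvested earnings on direct investment abroad 190.2; financial account: foreign purchases of domestic corporate bonds 1166.4, purchases of foreign government bonds by domestic residents 1815.0, acquisition of a foreign subsidiary by a resident firm (outward FDI) 1254.8; capital account: capital transfers received from emigrants 157.4.)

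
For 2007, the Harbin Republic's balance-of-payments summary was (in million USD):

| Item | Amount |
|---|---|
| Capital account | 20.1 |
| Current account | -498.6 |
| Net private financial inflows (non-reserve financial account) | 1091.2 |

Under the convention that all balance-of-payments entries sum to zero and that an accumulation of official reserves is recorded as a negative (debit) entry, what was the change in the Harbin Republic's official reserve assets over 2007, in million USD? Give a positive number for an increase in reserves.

612.7

Official reserve transactions balance = -((-498.6) + 20.1 + 1091.2) = -612.7
An accumulation of reserves is recorded as a debit (negative entry), so the change in the stock of reserves is the negative of that balance.
Change in official reserves = -(-612.7) = 612.7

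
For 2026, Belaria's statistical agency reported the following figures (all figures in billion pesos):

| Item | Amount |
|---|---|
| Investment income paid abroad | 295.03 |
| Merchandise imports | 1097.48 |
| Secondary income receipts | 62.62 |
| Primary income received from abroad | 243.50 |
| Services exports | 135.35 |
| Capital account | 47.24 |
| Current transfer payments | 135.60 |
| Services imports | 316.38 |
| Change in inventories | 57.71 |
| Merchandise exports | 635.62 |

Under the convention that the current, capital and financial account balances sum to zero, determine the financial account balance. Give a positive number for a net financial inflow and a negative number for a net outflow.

720.16

Goods balance = 635.62 - 1097.48 = -461.86
Services balance = 135.35 - 316.38 = -181.03
Trade balance (goods + services) = -461.86 + (-181.03) = -642.89
Net primary income = 243.50 - 295.03 = -51.53
Net secondary income = 62.62 - 135.60 = -72.98
Current account = -642.89 + (-51.53) + (-72.98) = -767.40
Financial account = -(-767.40 + 47.24) = 720.16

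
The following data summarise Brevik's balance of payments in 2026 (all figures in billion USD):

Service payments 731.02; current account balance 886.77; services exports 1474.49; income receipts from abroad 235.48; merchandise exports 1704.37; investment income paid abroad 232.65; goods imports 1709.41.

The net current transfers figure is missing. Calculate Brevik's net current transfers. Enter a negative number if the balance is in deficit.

145.51

Current account = goods balance + services balance + net primary income + net secondary income
Sum of the known components = 741.26
Net current transfers = CA - (known components) = 886.77 - 741.26 = 145.51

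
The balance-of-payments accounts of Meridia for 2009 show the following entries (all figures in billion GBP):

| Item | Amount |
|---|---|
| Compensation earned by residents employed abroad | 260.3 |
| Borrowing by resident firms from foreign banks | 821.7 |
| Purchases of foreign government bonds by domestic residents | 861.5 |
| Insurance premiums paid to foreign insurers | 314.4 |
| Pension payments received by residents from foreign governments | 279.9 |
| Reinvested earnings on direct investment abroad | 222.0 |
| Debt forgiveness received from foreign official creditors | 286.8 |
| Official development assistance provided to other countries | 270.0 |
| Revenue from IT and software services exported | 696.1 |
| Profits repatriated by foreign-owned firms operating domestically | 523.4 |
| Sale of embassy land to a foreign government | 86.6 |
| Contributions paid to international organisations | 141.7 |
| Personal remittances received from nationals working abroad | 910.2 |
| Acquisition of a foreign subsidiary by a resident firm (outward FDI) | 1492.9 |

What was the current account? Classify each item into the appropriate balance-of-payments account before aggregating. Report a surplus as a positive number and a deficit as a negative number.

Services: 696.1 - 314.4 = 381.7
Primary income: 260.3 - 523.4 + 222.0 = -41.1
Secondary income: 910.2 + 279.9 - 141.7 - 270.0 = 778.4
Current account = 381.7 + (-41.1) + 778.4 = 1119.0
(Excluded from the current account — financial account: borrowing by resident firms from foreign banks 821.7, purchases of foreign government bonds by domestic residents 861.5, acquisition of a foreign subsidiary by a resident firm (outward FDI) 1492.9; capital account: debt forgiveness received from foreign official creditors 286.8, sale of embassy land to a foreign government 86.6.)

1119.0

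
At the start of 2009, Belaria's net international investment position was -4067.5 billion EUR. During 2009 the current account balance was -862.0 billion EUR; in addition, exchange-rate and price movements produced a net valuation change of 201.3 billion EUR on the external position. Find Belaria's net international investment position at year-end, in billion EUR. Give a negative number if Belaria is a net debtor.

-4728.2

Change in NIIP = current account + net valuation change = -862.0 + 201.3 = -660.7
End-of-year NIIP = -4067.5 + (-660.7) = -4728.2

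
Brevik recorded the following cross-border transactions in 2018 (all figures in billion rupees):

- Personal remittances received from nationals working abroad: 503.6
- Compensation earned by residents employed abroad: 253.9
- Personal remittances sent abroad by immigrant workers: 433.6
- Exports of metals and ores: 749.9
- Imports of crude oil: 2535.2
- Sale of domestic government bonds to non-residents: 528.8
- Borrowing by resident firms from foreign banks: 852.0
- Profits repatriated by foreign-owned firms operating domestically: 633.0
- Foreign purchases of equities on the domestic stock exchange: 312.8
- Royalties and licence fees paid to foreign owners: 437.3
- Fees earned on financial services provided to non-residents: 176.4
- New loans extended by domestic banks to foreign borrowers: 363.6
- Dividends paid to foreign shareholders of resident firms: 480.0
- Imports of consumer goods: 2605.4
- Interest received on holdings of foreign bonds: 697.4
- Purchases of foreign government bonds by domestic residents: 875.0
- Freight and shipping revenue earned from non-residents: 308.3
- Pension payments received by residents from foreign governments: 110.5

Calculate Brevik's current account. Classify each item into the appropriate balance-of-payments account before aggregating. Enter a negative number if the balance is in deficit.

-4324.5

Goods: -2605.4 - 2535.2 + 749.9 = -4390.7
Services: -437.3 + 308.3 + 176.4 = 47.4
Primary income: -633.0 + 697.4 + 253.9 - 480.0 = -161.7
Secondary income: 503.6 - 433.6 + 110.5 = 180.5
Current account = (-4390.7) + 47.4 + (-161.7) + 180.5 = -4324.5
(Excluded from the current account — financial account: sale of domestic government bonds to non-residents 528.8, borrowing by resident firms from foreign banks 852.0, foreign purchases of equities on the domestic stock exchange 312.8, new loans extended by domestic banks to foreign borrowers 363.6, purchases of foreign government bonds by domestic residents 875.0.)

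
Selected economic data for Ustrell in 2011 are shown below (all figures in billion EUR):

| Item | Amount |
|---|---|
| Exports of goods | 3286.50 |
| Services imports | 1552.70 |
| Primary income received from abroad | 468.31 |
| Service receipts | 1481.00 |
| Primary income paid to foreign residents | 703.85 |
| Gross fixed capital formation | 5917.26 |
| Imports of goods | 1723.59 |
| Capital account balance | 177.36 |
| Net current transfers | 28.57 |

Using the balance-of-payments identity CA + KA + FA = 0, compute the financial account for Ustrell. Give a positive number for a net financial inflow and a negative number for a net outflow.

Goods balance = 3286.50 - 1723.59 = 1562.91
Services balance = 1481.00 - 1552.70 = -71.70
Trade balance (goods + services) = 1562.91 + (-71.70) = 1491.21
Net primary income = 468.31 - 703.85 = -235.54
Net secondary income = 28.57
Current account = 1491.21 + (-235.54) + 28.57 = 1284.24
Financial account = -(1284.24 + 177.36) = -1461.60

-1461.60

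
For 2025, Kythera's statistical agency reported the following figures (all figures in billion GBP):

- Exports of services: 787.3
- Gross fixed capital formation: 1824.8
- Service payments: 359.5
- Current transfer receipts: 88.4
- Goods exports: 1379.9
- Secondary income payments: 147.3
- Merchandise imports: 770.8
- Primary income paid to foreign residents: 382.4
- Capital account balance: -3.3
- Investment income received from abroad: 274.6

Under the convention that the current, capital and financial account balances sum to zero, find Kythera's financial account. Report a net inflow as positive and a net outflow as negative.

-866.9

Goods balance = 1379.9 - 770.8 = 609.1
Services balance = 787.3 - 359.5 = 427.8
Trade balance (goods + services) = 609.1 + 427.8 = 1036.9
Net primary income = 274.6 - 382.4 = -107.8
Net secondary income = 88.4 - 147.3 = -58.9
Current account = 1036.9 + (-107.8) + (-58.9) = 870.2
Financial account = -(870.2 + (-3.3)) = -866.9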